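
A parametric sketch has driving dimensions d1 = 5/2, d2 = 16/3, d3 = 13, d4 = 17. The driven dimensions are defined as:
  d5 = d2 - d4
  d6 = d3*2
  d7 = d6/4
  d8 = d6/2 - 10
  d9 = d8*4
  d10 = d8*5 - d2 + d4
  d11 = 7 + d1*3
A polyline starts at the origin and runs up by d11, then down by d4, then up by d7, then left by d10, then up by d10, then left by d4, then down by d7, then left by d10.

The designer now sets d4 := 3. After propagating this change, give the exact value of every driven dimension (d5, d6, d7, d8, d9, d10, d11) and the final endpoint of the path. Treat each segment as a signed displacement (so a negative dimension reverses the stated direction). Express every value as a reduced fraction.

Apply edit: d4 := 3
  d5 = d2 - d4 = 7/3
  d6 = d3*2 = 26
  d7 = d6/4 = 13/2
  d8 = d6/2 - 10 = 3
  d9 = d8*4 = 12
  d10 = d8*5 - d2 + d4 = 38/3
  d11 = 7 + d1*3 = 29/2
Walk from origin (0, 0):
  seg 1: up by d11 = 29/2 → (0, 29/2)
  seg 2: down by d4 = 3 → (0, 23/2)
  seg 3: up by d7 = 13/2 → (0, 18)
  seg 4: left by d10 = 38/3 → (-38/3, 18)
  seg 5: up by d10 = 38/3 → (-38/3, 92/3)
  seg 6: left by d4 = 3 → (-47/3, 92/3)
  seg 7: down by d7 = 13/2 → (-47/3, 145/6)
  seg 8: left by d10 = 38/3 → (-85/3, 145/6)

d5 = 7/3
d6 = 26
d7 = 13/2
d8 = 3
d9 = 12
d10 = 38/3
d11 = 29/2
endpoint = (-85/3, 145/6)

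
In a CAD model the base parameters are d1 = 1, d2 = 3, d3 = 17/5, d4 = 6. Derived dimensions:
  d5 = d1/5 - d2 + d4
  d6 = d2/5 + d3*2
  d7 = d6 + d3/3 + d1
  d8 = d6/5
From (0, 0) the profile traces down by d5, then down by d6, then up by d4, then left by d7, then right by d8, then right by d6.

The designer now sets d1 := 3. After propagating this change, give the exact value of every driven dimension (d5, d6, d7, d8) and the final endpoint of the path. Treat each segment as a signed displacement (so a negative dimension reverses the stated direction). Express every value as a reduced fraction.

d5 = 18/5
d6 = 37/5
d7 = 173/15
d8 = 37/25
endpoint = (-199/75, -5)

Apply edit: d1 := 3
  d5 = d1/5 - d2 + d4 = 18/5
  d6 = d2/5 + d3*2 = 37/5
  d7 = d6 + d3/3 + d1 = 173/15
  d8 = d6/5 = 37/25
Walk from origin (0, 0):
  seg 1: down by d5 = 18/5 → (0, -18/5)
  seg 2: down by d6 = 37/5 → (0, -11)
  seg 3: up by d4 = 6 → (0, -5)
  seg 4: left by d7 = 173/15 → (-173/15, -5)
  seg 5: right by d8 = 37/25 → (-754/75, -5)
  seg 6: right by d6 = 37/5 → (-199/75, -5)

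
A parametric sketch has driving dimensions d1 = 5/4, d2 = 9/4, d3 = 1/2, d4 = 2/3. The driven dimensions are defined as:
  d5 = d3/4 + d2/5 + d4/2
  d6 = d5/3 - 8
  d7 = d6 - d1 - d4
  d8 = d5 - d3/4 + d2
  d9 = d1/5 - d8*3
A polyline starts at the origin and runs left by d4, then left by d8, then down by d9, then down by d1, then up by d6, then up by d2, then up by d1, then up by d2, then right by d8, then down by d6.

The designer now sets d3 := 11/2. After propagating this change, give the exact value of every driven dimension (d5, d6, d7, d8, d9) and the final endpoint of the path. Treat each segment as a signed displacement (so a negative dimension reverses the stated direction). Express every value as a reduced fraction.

Apply edit: d3 := 11/2
  d5 = d3/4 + d2/5 + d4/2 = 259/120
  d6 = d5/3 - 8 = -2621/360
  d7 = d6 - d1 - d4 = -3311/360
  d8 = d5 - d3/4 + d2 = 91/30
  d9 = d1/5 - d8*3 = -177/20
Walk from origin (0, 0):
  seg 1: left by d4 = 2/3 → (-2/3, 0)
  seg 2: left by d8 = 91/30 → (-37/10, 0)
  seg 3: down by d9 = -177/20 → (-37/10, 177/20)
  seg 4: down by d1 = 5/4 → (-37/10, 38/5)
  seg 5: up by d6 = -2621/360 → (-37/10, 23/72)
  seg 6: up by d2 = 9/4 → (-37/10, 185/72)
  seg 7: up by d1 = 5/4 → (-37/10, 275/72)
  seg 8: up by d2 = 9/4 → (-37/10, 437/72)
  seg 9: right by d8 = 91/30 → (-2/3, 437/72)
  seg 10: down by d6 = -2621/360 → (-2/3, 267/20)

d5 = 259/120
d6 = -2621/360
d7 = -3311/360
d8 = 91/30
d9 = -177/20
endpoint = (-2/3, 267/20)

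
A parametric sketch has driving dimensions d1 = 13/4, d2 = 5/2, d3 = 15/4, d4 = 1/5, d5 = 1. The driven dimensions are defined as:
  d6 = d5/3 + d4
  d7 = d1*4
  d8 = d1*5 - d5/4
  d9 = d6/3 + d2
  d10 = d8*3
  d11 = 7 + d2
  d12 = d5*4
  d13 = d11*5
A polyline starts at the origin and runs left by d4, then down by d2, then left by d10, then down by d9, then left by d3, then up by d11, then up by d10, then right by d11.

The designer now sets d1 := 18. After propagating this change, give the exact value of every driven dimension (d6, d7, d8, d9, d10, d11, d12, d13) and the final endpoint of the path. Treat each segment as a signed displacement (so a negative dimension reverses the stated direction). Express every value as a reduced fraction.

Apply edit: d1 := 18
  d6 = d5/3 + d4 = 8/15
  d7 = d1*4 = 72
  d8 = d1*5 - d5/4 = 359/4
  d9 = d6/3 + d2 = 241/90
  d10 = d8*3 = 1077/4
  d11 = 7 + d2 = 19/2
  d12 = d5*4 = 4
  d13 = d11*5 = 95/2
Walk from origin (0, 0):
  seg 1: left by d4 = 1/5 → (-1/5, 0)
  seg 2: down by d2 = 5/2 → (-1/5, -5/2)
  seg 3: left by d10 = 1077/4 → (-5389/20, -5/2)
  seg 4: down by d9 = 241/90 → (-5389/20, -233/45)
  seg 5: left by d3 = 15/4 → (-1366/5, -233/45)
  seg 6: up by d11 = 19/2 → (-1366/5, 389/90)
  seg 7: up by d10 = 1077/4 → (-1366/5, 49243/180)
  seg 8: right by d11 = 19/2 → (-2637/10, 49243/180)

d6 = 8/15
d7 = 72
d8 = 359/4
d9 = 241/90
d10 = 1077/4
d11 = 19/2
d12 = 4
d13 = 95/2
endpoint = (-2637/10, 49243/180)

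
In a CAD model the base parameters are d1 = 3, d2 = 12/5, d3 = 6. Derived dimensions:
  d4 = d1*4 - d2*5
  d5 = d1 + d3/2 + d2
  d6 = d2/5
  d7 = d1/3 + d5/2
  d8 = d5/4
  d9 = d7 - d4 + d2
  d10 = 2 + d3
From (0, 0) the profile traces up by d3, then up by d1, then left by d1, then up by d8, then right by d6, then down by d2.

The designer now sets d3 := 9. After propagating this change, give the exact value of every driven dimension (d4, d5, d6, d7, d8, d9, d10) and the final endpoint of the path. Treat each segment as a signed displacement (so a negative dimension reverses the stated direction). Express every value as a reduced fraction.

Apply edit: d3 := 9
  d4 = d1*4 - d2*5 = 0
  d5 = d1 + d3/2 + d2 = 99/10
  d6 = d2/5 = 12/25
  d7 = d1/3 + d5/2 = 119/20
  d8 = d5/4 = 99/40
  d9 = d7 - d4 + d2 = 167/20
  d10 = 2 + d3 = 11
Walk from origin (0, 0):
  seg 1: up by d3 = 9 → (0, 9)
  seg 2: up by d1 = 3 → (0, 12)
  seg 3: left by d1 = 3 → (-3, 12)
  seg 4: up by d8 = 99/40 → (-3, 579/40)
  seg 5: right by d6 = 12/25 → (-63/25, 579/40)
  seg 6: down by d2 = 12/5 → (-63/25, 483/40)

d4 = 0
d5 = 99/10
d6 = 12/25
d7 = 119/20
d8 = 99/40
d9 = 167/20
d10 = 11
endpoint = (-63/25, 483/40)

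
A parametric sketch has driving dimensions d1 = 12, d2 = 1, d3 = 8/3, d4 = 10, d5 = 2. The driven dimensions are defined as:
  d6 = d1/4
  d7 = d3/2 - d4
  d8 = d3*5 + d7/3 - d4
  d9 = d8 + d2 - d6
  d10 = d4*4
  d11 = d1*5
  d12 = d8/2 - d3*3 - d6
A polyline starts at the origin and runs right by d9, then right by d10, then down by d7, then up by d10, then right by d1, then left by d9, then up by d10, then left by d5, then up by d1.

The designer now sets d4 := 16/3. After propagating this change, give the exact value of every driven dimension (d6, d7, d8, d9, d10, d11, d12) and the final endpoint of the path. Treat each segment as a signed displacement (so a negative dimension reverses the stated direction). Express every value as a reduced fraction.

d6 = 3
d7 = -4
d8 = 20/3
d9 = 14/3
d10 = 64/3
d11 = 60
d12 = -23/3
endpoint = (94/3, 176/3)

Apply edit: d4 := 16/3
  d6 = d1/4 = 3
  d7 = d3/2 - d4 = -4
  d8 = d3*5 + d7/3 - d4 = 20/3
  d9 = d8 + d2 - d6 = 14/3
  d10 = d4*4 = 64/3
  d11 = d1*5 = 60
  d12 = d8/2 - d3*3 - d6 = -23/3
Walk from origin (0, 0):
  seg 1: right by d9 = 14/3 → (14/3, 0)
  seg 2: right by d10 = 64/3 → (26, 0)
  seg 3: down by d7 = -4 → (26, 4)
  seg 4: up by d10 = 64/3 → (26, 76/3)
  seg 5: right by d1 = 12 → (38, 76/3)
  seg 6: left by d9 = 14/3 → (100/3, 76/3)
  seg 7: up by d10 = 64/3 → (100/3, 140/3)
  seg 8: left by d5 = 2 → (94/3, 140/3)
  seg 9: up by d1 = 12 → (94/3, 176/3)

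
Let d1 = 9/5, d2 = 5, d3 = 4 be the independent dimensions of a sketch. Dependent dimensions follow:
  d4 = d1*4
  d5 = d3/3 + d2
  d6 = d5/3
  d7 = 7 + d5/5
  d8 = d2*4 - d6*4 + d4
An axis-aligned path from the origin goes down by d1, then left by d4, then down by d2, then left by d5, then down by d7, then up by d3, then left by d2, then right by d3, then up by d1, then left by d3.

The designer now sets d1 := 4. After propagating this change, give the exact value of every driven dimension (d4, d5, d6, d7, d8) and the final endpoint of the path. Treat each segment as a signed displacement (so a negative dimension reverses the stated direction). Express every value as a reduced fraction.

Apply edit: d1 := 4
  d4 = d1*4 = 16
  d5 = d3/3 + d2 = 19/3
  d6 = d5/3 = 19/9
  d7 = 7 + d5/5 = 124/15
  d8 = d2*4 - d6*4 + d4 = 248/9
Walk from origin (0, 0):
  seg 1: down by d1 = 4 → (0, -4)
  seg 2: left by d4 = 16 → (-16, -4)
  seg 3: down by d2 = 5 → (-16, -9)
  seg 4: left by d5 = 19/3 → (-67/3, -9)
  seg 5: down by d7 = 124/15 → (-67/3, -259/15)
  seg 6: up by d3 = 4 → (-67/3, -199/15)
  seg 7: left by d2 = 5 → (-82/3, -199/15)
  seg 8: right by d3 = 4 → (-70/3, -199/15)
  seg 9: up by d1 = 4 → (-70/3, -139/15)
  seg 10: left by d3 = 4 → (-82/3, -139/15)

d4 = 16
d5 = 19/3
d6 = 19/9
d7 = 124/15
d8 = 248/9
endpoint = (-82/3, -139/15)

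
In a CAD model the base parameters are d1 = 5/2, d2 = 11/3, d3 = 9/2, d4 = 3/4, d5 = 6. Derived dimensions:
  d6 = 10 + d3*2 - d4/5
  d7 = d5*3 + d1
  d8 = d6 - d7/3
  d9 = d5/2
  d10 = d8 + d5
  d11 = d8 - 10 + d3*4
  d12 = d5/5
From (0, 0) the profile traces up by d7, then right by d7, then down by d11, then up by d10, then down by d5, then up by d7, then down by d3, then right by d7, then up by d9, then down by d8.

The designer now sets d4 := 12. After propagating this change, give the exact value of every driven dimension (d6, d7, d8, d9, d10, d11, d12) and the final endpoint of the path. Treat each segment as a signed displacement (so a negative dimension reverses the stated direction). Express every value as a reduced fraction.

Apply edit: d4 := 12
  d6 = 10 + d3*2 - d4/5 = 83/5
  d7 = d5*3 + d1 = 41/2
  d8 = d6 - d7/3 = 293/30
  d9 = d5/2 = 3
  d10 = d8 + d5 = 473/30
  d11 = d8 - 10 + d3*4 = 533/30
  d12 = d5/5 = 6/5
Walk from origin (0, 0):
  seg 1: up by d7 = 41/2 → (0, 41/2)
  seg 2: right by d7 = 41/2 → (41/2, 41/2)
  seg 3: down by d11 = 533/30 → (41/2, 41/15)
  seg 4: up by d10 = 473/30 → (41/2, 37/2)
  seg 5: down by d5 = 6 → (41/2, 25/2)
  seg 6: up by d7 = 41/2 → (41/2, 33)
  seg 7: down by d3 = 9/2 → (41/2, 57/2)
  seg 8: right by d7 = 41/2 → (41, 57/2)
  seg 9: up by d9 = 3 → (41, 63/2)
  seg 10: down by d8 = 293/30 → (41, 326/15)

d6 = 83/5
d7 = 41/2
d8 = 293/30
d9 = 3
d10 = 473/30
d11 = 533/30
d12 = 6/5
endpoint = (41, 326/15)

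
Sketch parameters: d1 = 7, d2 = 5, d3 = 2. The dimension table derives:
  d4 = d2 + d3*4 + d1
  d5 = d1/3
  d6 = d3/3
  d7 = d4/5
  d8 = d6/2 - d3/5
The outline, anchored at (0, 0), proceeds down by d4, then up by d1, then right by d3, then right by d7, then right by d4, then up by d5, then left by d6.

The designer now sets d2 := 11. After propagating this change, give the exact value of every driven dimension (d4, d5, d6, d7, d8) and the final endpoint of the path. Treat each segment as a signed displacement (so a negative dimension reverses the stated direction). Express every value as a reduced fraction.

d4 = 26
d5 = 7/3
d6 = 2/3
d7 = 26/5
d8 = -1/15
endpoint = (488/15, -50/3)

Apply edit: d2 := 11
  d4 = d2 + d3*4 + d1 = 26
  d5 = d1/3 = 7/3
  d6 = d3/3 = 2/3
  d7 = d4/5 = 26/5
  d8 = d6/2 - d3/5 = -1/15
Walk from origin (0, 0):
  seg 1: down by d4 = 26 → (0, -26)
  seg 2: up by d1 = 7 → (0, -19)
  seg 3: right by d3 = 2 → (2, -19)
  seg 4: right by d7 = 26/5 → (36/5, -19)
  seg 5: right by d4 = 26 → (166/5, -19)
  seg 6: up by d5 = 7/3 → (166/5, -50/3)
  seg 7: left by d6 = 2/3 → (488/15, -50/3)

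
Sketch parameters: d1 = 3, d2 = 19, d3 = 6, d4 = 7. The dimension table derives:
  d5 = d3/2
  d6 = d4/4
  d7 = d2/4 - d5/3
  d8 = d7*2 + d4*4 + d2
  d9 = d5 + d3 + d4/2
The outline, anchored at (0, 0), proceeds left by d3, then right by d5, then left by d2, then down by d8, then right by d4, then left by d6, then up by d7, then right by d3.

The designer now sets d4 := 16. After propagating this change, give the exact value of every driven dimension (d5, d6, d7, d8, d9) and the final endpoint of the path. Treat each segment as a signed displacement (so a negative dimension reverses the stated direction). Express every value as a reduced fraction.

Apply edit: d4 := 16
  d5 = d3/2 = 3
  d6 = d4/4 = 4
  d7 = d2/4 - d5/3 = 15/4
  d8 = d7*2 + d4*4 + d2 = 181/2
  d9 = d5 + d3 + d4/2 = 17
Walk from origin (0, 0):
  seg 1: left by d3 = 6 → (-6, 0)
  seg 2: right by d5 = 3 → (-3, 0)
  seg 3: left by d2 = 19 → (-22, 0)
  seg 4: down by d8 = 181/2 → (-22, -181/2)
  seg 5: right by d4 = 16 → (-6, -181/2)
  seg 6: left by d6 = 4 → (-10, -181/2)
  seg 7: up by d7 = 15/4 → (-10, -347/4)
  seg 8: right by d3 = 6 → (-4, -347/4)

d5 = 3
d6 = 4
d7 = 15/4
d8 = 181/2
d9 = 17
endpoint = (-4, -347/4)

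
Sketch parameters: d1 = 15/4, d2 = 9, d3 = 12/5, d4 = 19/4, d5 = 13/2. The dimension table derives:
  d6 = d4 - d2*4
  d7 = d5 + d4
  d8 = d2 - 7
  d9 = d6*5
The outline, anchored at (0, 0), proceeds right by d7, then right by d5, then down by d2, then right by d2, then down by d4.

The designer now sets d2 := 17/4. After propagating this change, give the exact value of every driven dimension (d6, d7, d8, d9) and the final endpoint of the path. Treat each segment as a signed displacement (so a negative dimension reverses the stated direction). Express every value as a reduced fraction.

d6 = -49/4
d7 = 45/4
d8 = -11/4
d9 = -245/4
endpoint = (22, -9)

Apply edit: d2 := 17/4
  d6 = d4 - d2*4 = -49/4
  d7 = d5 + d4 = 45/4
  d8 = d2 - 7 = -11/4
  d9 = d6*5 = -245/4
Walk from origin (0, 0):
  seg 1: right by d7 = 45/4 → (45/4, 0)
  seg 2: right by d5 = 13/2 → (71/4, 0)
  seg 3: down by d2 = 17/4 → (71/4, -17/4)
  seg 4: right by d2 = 17/4 → (22, -17/4)
  seg 5: down by d4 = 19/4 → (22, -9)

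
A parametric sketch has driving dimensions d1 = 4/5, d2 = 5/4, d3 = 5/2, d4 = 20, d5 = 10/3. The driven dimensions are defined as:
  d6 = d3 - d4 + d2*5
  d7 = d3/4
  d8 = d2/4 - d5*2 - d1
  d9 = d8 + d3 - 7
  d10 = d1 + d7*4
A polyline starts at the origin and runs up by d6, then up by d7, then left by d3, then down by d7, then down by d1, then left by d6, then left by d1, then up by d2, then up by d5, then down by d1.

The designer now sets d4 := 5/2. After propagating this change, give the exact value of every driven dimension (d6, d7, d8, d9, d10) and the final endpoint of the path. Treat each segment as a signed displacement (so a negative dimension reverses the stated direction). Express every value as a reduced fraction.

d6 = 25/4
d7 = 5/8
d8 = -1717/240
d9 = -2797/240
d10 = 33/10
endpoint = (-191/20, 277/30)

Apply edit: d4 := 5/2
  d6 = d3 - d4 + d2*5 = 25/4
  d7 = d3/4 = 5/8
  d8 = d2/4 - d5*2 - d1 = -1717/240
  d9 = d8 + d3 - 7 = -2797/240
  d10 = d1 + d7*4 = 33/10
Walk from origin (0, 0):
  seg 1: up by d6 = 25/4 → (0, 25/4)
  seg 2: up by d7 = 5/8 → (0, 55/8)
  seg 3: left by d3 = 5/2 → (-5/2, 55/8)
  seg 4: down by d7 = 5/8 → (-5/2, 25/4)
  seg 5: down by d1 = 4/5 → (-5/2, 109/20)
  seg 6: left by d6 = 25/4 → (-35/4, 109/20)
  seg 7: left by d1 = 4/5 → (-191/20, 109/20)
  seg 8: up by d2 = 5/4 → (-191/20, 67/10)
  seg 9: up by d5 = 10/3 → (-191/20, 301/30)
  seg 10: down by d1 = 4/5 → (-191/20, 277/30)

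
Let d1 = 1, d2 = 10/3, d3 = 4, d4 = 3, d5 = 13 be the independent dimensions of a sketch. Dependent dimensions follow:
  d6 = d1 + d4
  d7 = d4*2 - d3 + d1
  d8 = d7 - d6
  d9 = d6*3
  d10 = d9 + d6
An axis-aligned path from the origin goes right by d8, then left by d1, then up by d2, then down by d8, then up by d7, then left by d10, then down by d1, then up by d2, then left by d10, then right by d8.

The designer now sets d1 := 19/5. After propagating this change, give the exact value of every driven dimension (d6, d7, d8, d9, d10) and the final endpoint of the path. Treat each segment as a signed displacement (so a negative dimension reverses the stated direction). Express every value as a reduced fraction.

d6 = 34/5
d7 = 29/5
d8 = -1
d9 = 102/5
d10 = 136/5
endpoint = (-301/5, 29/3)

Apply edit: d1 := 19/5
  d6 = d1 + d4 = 34/5
  d7 = d4*2 - d3 + d1 = 29/5
  d8 = d7 - d6 = -1
  d9 = d6*3 = 102/5
  d10 = d9 + d6 = 136/5
Walk from origin (0, 0):
  seg 1: right by d8 = -1 → (-1, 0)
  seg 2: left by d1 = 19/5 → (-24/5, 0)
  seg 3: up by d2 = 10/3 → (-24/5, 10/3)
  seg 4: down by d8 = -1 → (-24/5, 13/3)
  seg 5: up by d7 = 29/5 → (-24/5, 152/15)
  seg 6: left by d10 = 136/5 → (-32, 152/15)
  seg 7: down by d1 = 19/5 → (-32, 19/3)
  seg 8: up by d2 = 10/3 → (-32, 29/3)
  seg 9: left by d10 = 136/5 → (-296/5, 29/3)
  seg 10: right by d8 = -1 → (-301/5, 29/3)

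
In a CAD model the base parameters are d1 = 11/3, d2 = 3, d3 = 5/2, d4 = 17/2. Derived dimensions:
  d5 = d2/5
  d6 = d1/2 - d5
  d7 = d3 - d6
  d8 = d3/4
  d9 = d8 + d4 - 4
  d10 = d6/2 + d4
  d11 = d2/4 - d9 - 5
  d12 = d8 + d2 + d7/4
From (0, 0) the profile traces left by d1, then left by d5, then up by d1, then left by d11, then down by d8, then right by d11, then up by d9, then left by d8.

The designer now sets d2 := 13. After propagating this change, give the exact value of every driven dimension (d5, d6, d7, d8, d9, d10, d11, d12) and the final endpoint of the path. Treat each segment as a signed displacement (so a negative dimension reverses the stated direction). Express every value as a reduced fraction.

d5 = 13/5
d6 = -23/30
d7 = 49/15
d8 = 5/8
d9 = 41/8
d10 = 487/60
d11 = -55/8
d12 = 1733/120
endpoint = (-827/120, 49/6)

Apply edit: d2 := 13
  d5 = d2/5 = 13/5
  d6 = d1/2 - d5 = -23/30
  d7 = d3 - d6 = 49/15
  d8 = d3/4 = 5/8
  d9 = d8 + d4 - 4 = 41/8
  d10 = d6/2 + d4 = 487/60
  d11 = d2/4 - d9 - 5 = -55/8
  d12 = d8 + d2 + d7/4 = 1733/120
Walk from origin (0, 0):
  seg 1: left by d1 = 11/3 → (-11/3, 0)
  seg 2: left by d5 = 13/5 → (-94/15, 0)
  seg 3: up by d1 = 11/3 → (-94/15, 11/3)
  seg 4: left by d11 = -55/8 → (73/120, 11/3)
  seg 5: down by d8 = 5/8 → (73/120, 73/24)
  seg 6: right by d11 = -55/8 → (-94/15, 73/24)
  seg 7: up by d9 = 41/8 → (-94/15, 49/6)
  seg 8: left by d8 = 5/8 → (-827/120, 49/6)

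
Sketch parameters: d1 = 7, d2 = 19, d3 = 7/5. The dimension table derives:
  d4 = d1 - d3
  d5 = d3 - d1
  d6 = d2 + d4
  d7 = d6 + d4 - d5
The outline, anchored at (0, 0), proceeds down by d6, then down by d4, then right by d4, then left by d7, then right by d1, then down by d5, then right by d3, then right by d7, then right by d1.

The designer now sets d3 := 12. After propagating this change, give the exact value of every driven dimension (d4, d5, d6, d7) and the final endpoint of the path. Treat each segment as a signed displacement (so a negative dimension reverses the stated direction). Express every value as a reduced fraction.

d4 = -5
d5 = 5
d6 = 14
d7 = 4
endpoint = (21, -14)

Apply edit: d3 := 12
  d4 = d1 - d3 = -5
  d5 = d3 - d1 = 5
  d6 = d2 + d4 = 14
  d7 = d6 + d4 - d5 = 4
Walk from origin (0, 0):
  seg 1: down by d6 = 14 → (0, -14)
  seg 2: down by d4 = -5 → (0, -9)
  seg 3: right by d4 = -5 → (-5, -9)
  seg 4: left by d7 = 4 → (-9, -9)
  seg 5: right by d1 = 7 → (-2, -9)
  seg 6: down by d5 = 5 → (-2, -14)
  seg 7: right by d3 = 12 → (10, -14)
  seg 8: right by d7 = 4 → (14, -14)
  seg 9: right by d1 = 7 → (21, -14)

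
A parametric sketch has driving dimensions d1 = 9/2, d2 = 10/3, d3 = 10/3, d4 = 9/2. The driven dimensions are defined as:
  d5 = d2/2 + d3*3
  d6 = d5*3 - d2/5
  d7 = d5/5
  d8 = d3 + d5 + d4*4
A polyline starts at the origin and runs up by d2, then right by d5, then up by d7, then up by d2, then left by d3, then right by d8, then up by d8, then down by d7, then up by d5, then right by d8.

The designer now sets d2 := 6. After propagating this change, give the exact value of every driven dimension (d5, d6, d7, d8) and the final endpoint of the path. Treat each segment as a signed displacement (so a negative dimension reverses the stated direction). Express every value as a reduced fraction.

d5 = 13
d6 = 189/5
d7 = 13/5
d8 = 103/3
endpoint = (235/3, 178/3)

Apply edit: d2 := 6
  d5 = d2/2 + d3*3 = 13
  d6 = d5*3 - d2/5 = 189/5
  d7 = d5/5 = 13/5
  d8 = d3 + d5 + d4*4 = 103/3
Walk from origin (0, 0):
  seg 1: up by d2 = 6 → (0, 6)
  seg 2: right by d5 = 13 → (13, 6)
  seg 3: up by d7 = 13/5 → (13, 43/5)
  seg 4: up by d2 = 6 → (13, 73/5)
  seg 5: left by d3 = 10/3 → (29/3, 73/5)
  seg 6: right by d8 = 103/3 → (44, 73/5)
  seg 7: up by d8 = 103/3 → (44, 734/15)
  seg 8: down by d7 = 13/5 → (44, 139/3)
  seg 9: up by d5 = 13 → (44, 178/3)
  seg 10: right by d8 = 103/3 → (235/3, 178/3)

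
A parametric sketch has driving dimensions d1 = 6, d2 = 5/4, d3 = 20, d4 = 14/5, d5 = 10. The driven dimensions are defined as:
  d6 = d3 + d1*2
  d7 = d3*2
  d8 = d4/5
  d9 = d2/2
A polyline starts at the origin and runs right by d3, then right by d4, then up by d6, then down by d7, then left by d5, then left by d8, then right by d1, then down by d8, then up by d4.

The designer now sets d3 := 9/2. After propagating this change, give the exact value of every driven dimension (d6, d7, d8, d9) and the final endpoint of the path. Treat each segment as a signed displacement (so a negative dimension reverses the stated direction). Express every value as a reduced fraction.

d6 = 33/2
d7 = 9
d8 = 14/25
d9 = 5/8
endpoint = (137/50, 487/50)

Apply edit: d3 := 9/2
  d6 = d3 + d1*2 = 33/2
  d7 = d3*2 = 9
  d8 = d4/5 = 14/25
  d9 = d2/2 = 5/8
Walk from origin (0, 0):
  seg 1: right by d3 = 9/2 → (9/2, 0)
  seg 2: right by d4 = 14/5 → (73/10, 0)
  seg 3: up by d6 = 33/2 → (73/10, 33/2)
  seg 4: down by d7 = 9 → (73/10, 15/2)
  seg 5: left by d5 = 10 → (-27/10, 15/2)
  seg 6: left by d8 = 14/25 → (-163/50, 15/2)
  seg 7: right by d1 = 6 → (137/50, 15/2)
  seg 8: down by d8 = 14/25 → (137/50, 347/50)
  seg 9: up by d4 = 14/5 → (137/50, 487/50)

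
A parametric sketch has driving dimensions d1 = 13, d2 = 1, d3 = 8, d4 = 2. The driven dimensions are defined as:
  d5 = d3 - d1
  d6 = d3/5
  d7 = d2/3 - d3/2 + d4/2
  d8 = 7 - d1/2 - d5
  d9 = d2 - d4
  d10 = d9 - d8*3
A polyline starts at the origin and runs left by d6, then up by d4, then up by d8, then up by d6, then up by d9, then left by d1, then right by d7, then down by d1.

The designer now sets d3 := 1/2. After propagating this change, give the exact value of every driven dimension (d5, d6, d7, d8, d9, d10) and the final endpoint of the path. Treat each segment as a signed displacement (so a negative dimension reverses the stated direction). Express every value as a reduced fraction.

Apply edit: d3 := 1/2
  d5 = d3 - d1 = -25/2
  d6 = d3/5 = 1/10
  d7 = d2/3 - d3/2 + d4/2 = 13/12
  d8 = 7 - d1/2 - d5 = 13
  d9 = d2 - d4 = -1
  d10 = d9 - d8*3 = -40
Walk from origin (0, 0):
  seg 1: left by d6 = 1/10 → (-1/10, 0)
  seg 2: up by d4 = 2 → (-1/10, 2)
  seg 3: up by d8 = 13 → (-1/10, 15)
  seg 4: up by d6 = 1/10 → (-1/10, 151/10)
  seg 5: up by d9 = -1 → (-1/10, 141/10)
  seg 6: left by d1 = 13 → (-131/10, 141/10)
  seg 7: right by d7 = 13/12 → (-721/60, 141/10)
  seg 8: down by d1 = 13 → (-721/60, 11/10)

d5 = -25/2
d6 = 1/10
d7 = 13/12
d8 = 13
d9 = -1
d10 = -40
endpoint = (-721/60, 11/10)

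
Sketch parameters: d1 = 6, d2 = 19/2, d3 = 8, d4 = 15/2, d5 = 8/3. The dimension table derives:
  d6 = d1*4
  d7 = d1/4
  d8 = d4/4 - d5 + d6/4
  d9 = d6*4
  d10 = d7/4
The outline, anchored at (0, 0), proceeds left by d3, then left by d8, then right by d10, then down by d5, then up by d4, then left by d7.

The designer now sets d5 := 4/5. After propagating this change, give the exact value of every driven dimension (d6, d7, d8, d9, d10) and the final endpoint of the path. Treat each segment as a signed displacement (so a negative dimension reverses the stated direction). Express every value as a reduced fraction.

Apply edit: d5 := 4/5
  d6 = d1*4 = 24
  d7 = d1/4 = 3/2
  d8 = d4/4 - d5 + d6/4 = 283/40
  d9 = d6*4 = 96
  d10 = d7/4 = 3/8
Walk from origin (0, 0):
  seg 1: left by d3 = 8 → (-8, 0)
  seg 2: left by d8 = 283/40 → (-603/40, 0)
  seg 3: right by d10 = 3/8 → (-147/10, 0)
  seg 4: down by d5 = 4/5 → (-147/10, -4/5)
  seg 5: up by d4 = 15/2 → (-147/10, 67/10)
  seg 6: left by d7 = 3/2 → (-81/5, 67/10)

d6 = 24
d7 = 3/2
d8 = 283/40
d9 = 96
d10 = 3/8
endpoint = (-81/5, 67/10)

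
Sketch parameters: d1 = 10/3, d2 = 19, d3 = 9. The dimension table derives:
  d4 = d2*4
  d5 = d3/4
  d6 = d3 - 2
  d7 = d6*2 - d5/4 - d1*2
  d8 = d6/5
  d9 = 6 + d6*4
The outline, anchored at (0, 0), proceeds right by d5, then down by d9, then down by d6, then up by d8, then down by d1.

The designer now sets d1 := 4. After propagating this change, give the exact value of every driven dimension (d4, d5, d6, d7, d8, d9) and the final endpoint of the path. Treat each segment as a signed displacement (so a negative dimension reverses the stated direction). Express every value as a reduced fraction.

Apply edit: d1 := 4
  d4 = d2*4 = 76
  d5 = d3/4 = 9/4
  d6 = d3 - 2 = 7
  d7 = d6*2 - d5/4 - d1*2 = 87/16
  d8 = d6/5 = 7/5
  d9 = 6 + d6*4 = 34
Walk from origin (0, 0):
  seg 1: right by d5 = 9/4 → (9/4, 0)
  seg 2: down by d9 = 34 → (9/4, -34)
  seg 3: down by d6 = 7 → (9/4, -41)
  seg 4: up by d8 = 7/5 → (9/4, -198/5)
  seg 5: down by d1 = 4 → (9/4, -218/5)

d4 = 76
d5 = 9/4
d6 = 7
d7 = 87/16
d8 = 7/5
d9 = 34
endpoint = (9/4, -218/5)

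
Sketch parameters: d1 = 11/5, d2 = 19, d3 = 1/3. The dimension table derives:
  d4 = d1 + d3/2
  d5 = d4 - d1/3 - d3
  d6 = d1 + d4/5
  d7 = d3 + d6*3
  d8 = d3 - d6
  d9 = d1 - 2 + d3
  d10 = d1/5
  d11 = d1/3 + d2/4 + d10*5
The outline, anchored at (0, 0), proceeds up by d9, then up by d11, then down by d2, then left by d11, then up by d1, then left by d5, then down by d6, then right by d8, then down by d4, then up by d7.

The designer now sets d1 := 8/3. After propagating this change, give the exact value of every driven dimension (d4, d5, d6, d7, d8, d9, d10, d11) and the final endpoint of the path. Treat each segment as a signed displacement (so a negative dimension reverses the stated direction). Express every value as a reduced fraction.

d4 = 17/6
d5 = 29/18
d6 = 97/30
d7 = 301/30
d8 = -29/10
d9 = 1
d10 = 8/15
d11 = 299/36
endpoint = (-769/60, -551/180)

Apply edit: d1 := 8/3
  d4 = d1 + d3/2 = 17/6
  d5 = d4 - d1/3 - d3 = 29/18
  d6 = d1 + d4/5 = 97/30
  d7 = d3 + d6*3 = 301/30
  d8 = d3 - d6 = -29/10
  d9 = d1 - 2 + d3 = 1
  d10 = d1/5 = 8/15
  d11 = d1/3 + d2/4 + d10*5 = 299/36
Walk from origin (0, 0):
  seg 1: up by d9 = 1 → (0, 1)
  seg 2: up by d11 = 299/36 → (0, 335/36)
  seg 3: down by d2 = 19 → (0, -349/36)
  seg 4: left by d11 = 299/36 → (-299/36, -349/36)
  seg 5: up by d1 = 8/3 → (-299/36, -253/36)
  seg 6: left by d5 = 29/18 → (-119/12, -253/36)
  seg 7: down by d6 = 97/30 → (-119/12, -1847/180)
  seg 8: right by d8 = -29/10 → (-769/60, -1847/180)
  seg 9: down by d4 = 17/6 → (-769/60, -2357/180)
  seg 10: up by d7 = 301/30 → (-769/60, -551/180)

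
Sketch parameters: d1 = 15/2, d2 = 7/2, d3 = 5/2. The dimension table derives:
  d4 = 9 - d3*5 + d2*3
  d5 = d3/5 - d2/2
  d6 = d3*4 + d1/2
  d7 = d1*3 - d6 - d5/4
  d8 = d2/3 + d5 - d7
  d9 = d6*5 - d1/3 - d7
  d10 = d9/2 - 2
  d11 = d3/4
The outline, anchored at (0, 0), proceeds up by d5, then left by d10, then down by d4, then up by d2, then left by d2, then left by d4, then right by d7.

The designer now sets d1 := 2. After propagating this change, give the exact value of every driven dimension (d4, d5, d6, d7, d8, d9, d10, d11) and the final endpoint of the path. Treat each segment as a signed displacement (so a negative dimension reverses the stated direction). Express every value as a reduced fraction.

d4 = 7
d5 = -5/4
d6 = 11
d7 = -75/16
d8 = 221/48
d9 = 2833/48
d10 = 2641/96
d11 = 5/8
endpoint = (-4099/96, -19/4)

Apply edit: d1 := 2
  d4 = 9 - d3*5 + d2*3 = 7
  d5 = d3/5 - d2/2 = -5/4
  d6 = d3*4 + d1/2 = 11
  d7 = d1*3 - d6 - d5/4 = -75/16
  d8 = d2/3 + d5 - d7 = 221/48
  d9 = d6*5 - d1/3 - d7 = 2833/48
  d10 = d9/2 - 2 = 2641/96
  d11 = d3/4 = 5/8
Walk from origin (0, 0):
  seg 1: up by d5 = -5/4 → (0, -5/4)
  seg 2: left by d10 = 2641/96 → (-2641/96, -5/4)
  seg 3: down by d4 = 7 → (-2641/96, -33/4)
  seg 4: up by d2 = 7/2 → (-2641/96, -19/4)
  seg 5: left by d2 = 7/2 → (-2977/96, -19/4)
  seg 6: left by d4 = 7 → (-3649/96, -19/4)
  seg 7: right by d7 = -75/16 → (-4099/96, -19/4)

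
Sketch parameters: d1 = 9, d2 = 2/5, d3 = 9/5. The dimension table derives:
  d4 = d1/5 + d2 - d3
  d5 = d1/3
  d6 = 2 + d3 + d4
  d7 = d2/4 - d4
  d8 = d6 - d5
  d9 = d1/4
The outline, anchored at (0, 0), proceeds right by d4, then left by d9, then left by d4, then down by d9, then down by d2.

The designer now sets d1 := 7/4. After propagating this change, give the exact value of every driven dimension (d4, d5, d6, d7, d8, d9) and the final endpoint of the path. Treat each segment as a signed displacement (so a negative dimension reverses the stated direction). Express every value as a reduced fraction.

Apply edit: d1 := 7/4
  d4 = d1/5 + d2 - d3 = -21/20
  d5 = d1/3 = 7/12
  d6 = 2 + d3 + d4 = 11/4
  d7 = d2/4 - d4 = 23/20
  d8 = d6 - d5 = 13/6
  d9 = d1/4 = 7/16
Walk from origin (0, 0):
  seg 1: right by d4 = -21/20 → (-21/20, 0)
  seg 2: left by d9 = 7/16 → (-119/80, 0)
  seg 3: left by d4 = -21/20 → (-7/16, 0)
  seg 4: down by d9 = 7/16 → (-7/16, -7/16)
  seg 5: down by d2 = 2/5 → (-7/16, -67/80)

d4 = -21/20
d5 = 7/12
d6 = 11/4
d7 = 23/20
d8 = 13/6
d9 = 7/16
endpoint = (-7/16, -67/80)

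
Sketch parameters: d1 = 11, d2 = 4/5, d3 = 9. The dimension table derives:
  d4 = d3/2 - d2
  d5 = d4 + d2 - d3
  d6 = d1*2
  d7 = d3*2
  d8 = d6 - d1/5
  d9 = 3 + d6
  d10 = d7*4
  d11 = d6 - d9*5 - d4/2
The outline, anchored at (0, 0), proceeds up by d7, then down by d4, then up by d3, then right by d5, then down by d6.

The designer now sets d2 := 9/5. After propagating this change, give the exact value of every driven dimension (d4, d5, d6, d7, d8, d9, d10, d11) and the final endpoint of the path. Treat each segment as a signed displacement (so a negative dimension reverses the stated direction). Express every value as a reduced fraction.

Apply edit: d2 := 9/5
  d4 = d3/2 - d2 = 27/10
  d5 = d4 + d2 - d3 = -9/2
  d6 = d1*2 = 22
  d7 = d3*2 = 18
  d8 = d6 - d1/5 = 99/5
  d9 = 3 + d6 = 25
  d10 = d7*4 = 72
  d11 = d6 - d9*5 - d4/2 = -2087/20
Walk from origin (0, 0):
  seg 1: up by d7 = 18 → (0, 18)
  seg 2: down by d4 = 27/10 → (0, 153/10)
  seg 3: up by d3 = 9 → (0, 243/10)
  seg 4: right by d5 = -9/2 → (-9/2, 243/10)
  seg 5: down by d6 = 22 → (-9/2, 23/10)

d4 = 27/10
d5 = -9/2
d6 = 22
d7 = 18
d8 = 99/5
d9 = 25
d10 = 72
d11 = -2087/20
endpoint = (-9/2, 23/10)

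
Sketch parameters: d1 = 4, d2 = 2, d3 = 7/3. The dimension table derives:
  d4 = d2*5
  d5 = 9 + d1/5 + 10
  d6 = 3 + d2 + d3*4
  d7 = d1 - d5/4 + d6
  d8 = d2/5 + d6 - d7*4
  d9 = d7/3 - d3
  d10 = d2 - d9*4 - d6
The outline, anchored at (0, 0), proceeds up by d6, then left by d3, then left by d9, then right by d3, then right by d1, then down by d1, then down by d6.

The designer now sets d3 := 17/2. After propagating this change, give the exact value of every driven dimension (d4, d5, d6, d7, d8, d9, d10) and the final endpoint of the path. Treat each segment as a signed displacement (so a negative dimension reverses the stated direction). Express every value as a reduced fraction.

d4 = 10
d5 = 99/5
d6 = 39
d7 = 761/20
d8 = -564/5
d9 = 251/60
d10 = -806/15
endpoint = (-11/60, -4)

Apply edit: d3 := 17/2
  d4 = d2*5 = 10
  d5 = 9 + d1/5 + 10 = 99/5
  d6 = 3 + d2 + d3*4 = 39
  d7 = d1 - d5/4 + d6 = 761/20
  d8 = d2/5 + d6 - d7*4 = -564/5
  d9 = d7/3 - d3 = 251/60
  d10 = d2 - d9*4 - d6 = -806/15
Walk from origin (0, 0):
  seg 1: up by d6 = 39 → (0, 39)
  seg 2: left by d3 = 17/2 → (-17/2, 39)
  seg 3: left by d9 = 251/60 → (-761/60, 39)
  seg 4: right by d3 = 17/2 → (-251/60, 39)
  seg 5: right by d1 = 4 → (-11/60, 39)
  seg 6: down by d1 = 4 → (-11/60, 35)
  seg 7: down by d6 = 39 → (-11/60, -4)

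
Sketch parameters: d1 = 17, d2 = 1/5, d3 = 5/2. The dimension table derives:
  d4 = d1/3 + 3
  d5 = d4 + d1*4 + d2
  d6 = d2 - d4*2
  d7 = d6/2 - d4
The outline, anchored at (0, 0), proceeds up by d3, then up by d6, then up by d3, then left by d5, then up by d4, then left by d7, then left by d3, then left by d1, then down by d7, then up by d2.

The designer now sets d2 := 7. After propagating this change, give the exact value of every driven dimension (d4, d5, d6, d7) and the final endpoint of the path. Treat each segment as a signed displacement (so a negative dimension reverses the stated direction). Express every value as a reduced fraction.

Apply edit: d2 := 7
  d4 = d1/3 + 3 = 26/3
  d5 = d4 + d1*4 + d2 = 251/3
  d6 = d2 - d4*2 = -31/3
  d7 = d6/2 - d4 = -83/6
Walk from origin (0, 0):
  seg 1: up by d3 = 5/2 → (0, 5/2)
  seg 2: up by d6 = -31/3 → (0, -47/6)
  seg 3: up by d3 = 5/2 → (0, -16/3)
  seg 4: left by d5 = 251/3 → (-251/3, -16/3)
  seg 5: up by d4 = 26/3 → (-251/3, 10/3)
  seg 6: left by d7 = -83/6 → (-419/6, 10/3)
  seg 7: left by d3 = 5/2 → (-217/3, 10/3)
  seg 8: left by d1 = 17 → (-268/3, 10/3)
  seg 9: down by d7 = -83/6 → (-268/3, 103/6)
  seg 10: up by d2 = 7 → (-268/3, 145/6)

d4 = 26/3
d5 = 251/3
d6 = -31/3
d7 = -83/6
endpoint = (-268/3, 145/6)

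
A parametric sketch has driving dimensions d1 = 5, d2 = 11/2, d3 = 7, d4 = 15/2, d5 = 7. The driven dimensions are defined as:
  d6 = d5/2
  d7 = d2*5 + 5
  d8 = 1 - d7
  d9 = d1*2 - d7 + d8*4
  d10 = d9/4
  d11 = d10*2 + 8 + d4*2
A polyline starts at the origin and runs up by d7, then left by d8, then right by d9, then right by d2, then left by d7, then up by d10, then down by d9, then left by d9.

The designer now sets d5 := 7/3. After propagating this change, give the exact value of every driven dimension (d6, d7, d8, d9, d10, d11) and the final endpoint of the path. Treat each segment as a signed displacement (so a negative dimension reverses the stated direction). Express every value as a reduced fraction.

d6 = 7/6
d7 = 65/2
d8 = -63/2
d9 = -297/2
d10 = -297/8
d11 = -205/4
endpoint = (9/2, 1151/8)

Apply edit: d5 := 7/3
  d6 = d5/2 = 7/6
  d7 = d2*5 + 5 = 65/2
  d8 = 1 - d7 = -63/2
  d9 = d1*2 - d7 + d8*4 = -297/2
  d10 = d9/4 = -297/8
  d11 = d10*2 + 8 + d4*2 = -205/4
Walk from origin (0, 0):
  seg 1: up by d7 = 65/2 → (0, 65/2)
  seg 2: left by d8 = -63/2 → (63/2, 65/2)
  seg 3: right by d9 = -297/2 → (-117, 65/2)
  seg 4: right by d2 = 11/2 → (-223/2, 65/2)
  seg 5: left by d7 = 65/2 → (-144, 65/2)
  seg 6: up by d10 = -297/8 → (-144, -37/8)
  seg 7: down by d9 = -297/2 → (-144, 1151/8)
  seg 8: left by d9 = -297/2 → (9/2, 1151/8)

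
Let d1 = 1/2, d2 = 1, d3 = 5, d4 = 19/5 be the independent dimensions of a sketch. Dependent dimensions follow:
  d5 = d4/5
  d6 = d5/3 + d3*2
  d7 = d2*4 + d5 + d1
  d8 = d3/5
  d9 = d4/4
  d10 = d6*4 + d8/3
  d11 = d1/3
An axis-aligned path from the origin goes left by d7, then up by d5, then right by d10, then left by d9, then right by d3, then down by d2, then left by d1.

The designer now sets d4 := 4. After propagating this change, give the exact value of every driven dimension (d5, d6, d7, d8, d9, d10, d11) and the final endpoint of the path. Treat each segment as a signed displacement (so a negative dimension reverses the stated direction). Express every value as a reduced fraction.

Apply edit: d4 := 4
  d5 = d4/5 = 4/5
  d6 = d5/3 + d3*2 = 154/15
  d7 = d2*4 + d5 + d1 = 53/10
  d8 = d3/5 = 1
  d9 = d4/4 = 1
  d10 = d6*4 + d8/3 = 207/5
  d11 = d1/3 = 1/6
Walk from origin (0, 0):
  seg 1: left by d7 = 53/10 → (-53/10, 0)
  seg 2: up by d5 = 4/5 → (-53/10, 4/5)
  seg 3: right by d10 = 207/5 → (361/10, 4/5)
  seg 4: left by d9 = 1 → (351/10, 4/5)
  seg 5: right by d3 = 5 → (401/10, 4/5)
  seg 6: down by d2 = 1 → (401/10, -1/5)
  seg 7: left by d1 = 1/2 → (198/5, -1/5)

d5 = 4/5
d6 = 154/15
d7 = 53/10
d8 = 1
d9 = 1
d10 = 207/5
d11 = 1/6
endpoint = (198/5, -1/5)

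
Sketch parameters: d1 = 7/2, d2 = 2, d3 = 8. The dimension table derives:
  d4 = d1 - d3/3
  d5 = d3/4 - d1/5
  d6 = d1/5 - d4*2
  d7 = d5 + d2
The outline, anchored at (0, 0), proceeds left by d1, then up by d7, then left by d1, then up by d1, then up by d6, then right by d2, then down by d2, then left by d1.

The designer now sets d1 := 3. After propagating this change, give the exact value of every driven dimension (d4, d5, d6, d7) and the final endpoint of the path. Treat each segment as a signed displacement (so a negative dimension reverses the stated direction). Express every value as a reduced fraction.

d4 = 1/3
d5 = 7/5
d6 = -1/15
d7 = 17/5
endpoint = (-7, 13/3)

Apply edit: d1 := 3
  d4 = d1 - d3/3 = 1/3
  d5 = d3/4 - d1/5 = 7/5
  d6 = d1/5 - d4*2 = -1/15
  d7 = d5 + d2 = 17/5
Walk from origin (0, 0):
  seg 1: left by d1 = 3 → (-3, 0)
  seg 2: up by d7 = 17/5 → (-3, 17/5)
  seg 3: left by d1 = 3 → (-6, 17/5)
  seg 4: up by d1 = 3 → (-6, 32/5)
  seg 5: up by d6 = -1/15 → (-6, 19/3)
  seg 6: right by d2 = 2 → (-4, 19/3)
  seg 7: down by d2 = 2 → (-4, 13/3)
  seg 8: left by d1 = 3 → (-7, 13/3)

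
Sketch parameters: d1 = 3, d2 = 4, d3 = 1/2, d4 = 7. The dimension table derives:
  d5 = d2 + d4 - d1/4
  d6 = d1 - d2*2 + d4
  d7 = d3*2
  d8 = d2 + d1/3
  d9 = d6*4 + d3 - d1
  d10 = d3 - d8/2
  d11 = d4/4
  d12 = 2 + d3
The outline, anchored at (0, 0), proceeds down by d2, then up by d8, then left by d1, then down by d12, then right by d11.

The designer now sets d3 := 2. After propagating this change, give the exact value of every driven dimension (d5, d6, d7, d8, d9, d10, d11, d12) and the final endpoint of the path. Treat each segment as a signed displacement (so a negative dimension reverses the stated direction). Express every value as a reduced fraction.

d5 = 41/4
d6 = 2
d7 = 4
d8 = 5
d9 = 7
d10 = -1/2
d11 = 7/4
d12 = 4
endpoint = (-5/4, -3)

Apply edit: d3 := 2
  d5 = d2 + d4 - d1/4 = 41/4
  d6 = d1 - d2*2 + d4 = 2
  d7 = d3*2 = 4
  d8 = d2 + d1/3 = 5
  d9 = d6*4 + d3 - d1 = 7
  d10 = d3 - d8/2 = -1/2
  d11 = d4/4 = 7/4
  d12 = 2 + d3 = 4
Walk from origin (0, 0):
  seg 1: down by d2 = 4 → (0, -4)
  seg 2: up by d8 = 5 → (0, 1)
  seg 3: left by d1 = 3 → (-3, 1)
  seg 4: down by d12 = 4 → (-3, -3)
  seg 5: right by d11 = 7/4 → (-5/4, -3)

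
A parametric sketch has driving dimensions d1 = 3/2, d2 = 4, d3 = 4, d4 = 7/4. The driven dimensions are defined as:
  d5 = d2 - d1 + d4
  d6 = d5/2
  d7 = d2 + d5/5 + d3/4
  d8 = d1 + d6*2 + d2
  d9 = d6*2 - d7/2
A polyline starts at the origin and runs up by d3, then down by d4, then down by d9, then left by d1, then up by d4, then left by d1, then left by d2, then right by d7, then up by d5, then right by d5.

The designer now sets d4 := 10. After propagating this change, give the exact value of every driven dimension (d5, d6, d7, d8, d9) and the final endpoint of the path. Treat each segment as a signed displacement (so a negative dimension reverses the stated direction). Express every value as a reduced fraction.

Apply edit: d4 := 10
  d5 = d2 - d1 + d4 = 25/2
  d6 = d5/2 = 25/4
  d7 = d2 + d5/5 + d3/4 = 15/2
  d8 = d1 + d6*2 + d2 = 18
  d9 = d6*2 - d7/2 = 35/4
Walk from origin (0, 0):
  seg 1: up by d3 = 4 → (0, 4)
  seg 2: down by d4 = 10 → (0, -6)
  seg 3: down by d9 = 35/4 → (0, -59/4)
  seg 4: left by d1 = 3/2 → (-3/2, -59/4)
  seg 5: up by d4 = 10 → (-3/2, -19/4)
  seg 6: left by d1 = 3/2 → (-3, -19/4)
  seg 7: left by d2 = 4 → (-7, -19/4)
  seg 8: right by d7 = 15/2 → (1/2, -19/4)
  seg 9: up by d5 = 25/2 → (1/2, 31/4)
  seg 10: right by d5 = 25/2 → (13, 31/4)

d5 = 25/2
d6 = 25/4
d7 = 15/2
d8 = 18
d9 = 35/4
endpoint = (13, 31/4)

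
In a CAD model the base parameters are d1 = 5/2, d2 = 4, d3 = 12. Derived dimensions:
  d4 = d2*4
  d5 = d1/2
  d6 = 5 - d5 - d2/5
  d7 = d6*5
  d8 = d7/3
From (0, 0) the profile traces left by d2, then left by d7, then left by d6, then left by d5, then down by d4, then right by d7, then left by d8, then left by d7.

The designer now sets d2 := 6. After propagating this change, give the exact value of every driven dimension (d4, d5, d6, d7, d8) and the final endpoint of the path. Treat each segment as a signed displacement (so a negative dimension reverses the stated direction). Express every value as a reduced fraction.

d4 = 24
d5 = 5/4
d6 = 51/20
d7 = 51/4
d8 = 17/4
endpoint = (-134/5, -24)

Apply edit: d2 := 6
  d4 = d2*4 = 24
  d5 = d1/2 = 5/4
  d6 = 5 - d5 - d2/5 = 51/20
  d7 = d6*5 = 51/4
  d8 = d7/3 = 17/4
Walk from origin (0, 0):
  seg 1: left by d2 = 6 → (-6, 0)
  seg 2: left by d7 = 51/4 → (-75/4, 0)
  seg 3: left by d6 = 51/20 → (-213/10, 0)
  seg 4: left by d5 = 5/4 → (-451/20, 0)
  seg 5: down by d4 = 24 → (-451/20, -24)
  seg 6: right by d7 = 51/4 → (-49/5, -24)
  seg 7: left by d8 = 17/4 → (-281/20, -24)
  seg 8: left by d7 = 51/4 → (-134/5, -24)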